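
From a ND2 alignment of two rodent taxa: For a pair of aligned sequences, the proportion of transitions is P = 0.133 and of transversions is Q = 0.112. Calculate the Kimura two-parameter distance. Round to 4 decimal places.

Under the Kimura two-parameter model, d = −½ ln(1 − 2P − Q) − ¼ ln(1 − 2Q).
1 − 2P − Q = 0.622, giving −½ ln(0.622) = 0.237408.
1 − 2Q = 0.776, giving −¼ ln(0.776) = 0.063401.
d = 0.237408 + 0.063401 = 0.300809.

0.3008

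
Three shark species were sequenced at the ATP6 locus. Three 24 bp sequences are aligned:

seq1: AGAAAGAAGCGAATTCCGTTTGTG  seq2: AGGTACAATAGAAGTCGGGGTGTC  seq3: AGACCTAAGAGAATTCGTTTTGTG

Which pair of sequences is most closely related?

seq1–seq2: 10/24 differ, p = 0.417, d = 0.608.
seq1–seq3: 6/24 differ, p = 0.250, d = 0.304.
seq2–seq3: 10/24 differ, p = 0.417, d = 0.608.
The smallest distance is between seq1 and seq3.

seq1 and seq3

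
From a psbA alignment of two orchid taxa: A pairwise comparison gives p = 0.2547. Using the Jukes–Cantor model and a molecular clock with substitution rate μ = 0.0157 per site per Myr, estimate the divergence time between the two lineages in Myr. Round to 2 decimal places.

d = −(3/4) ln(1 − 4p/3) = −0.75 ln(1 − 0.3396) = −0.75 ln(0.6604)
  = −0.75 × (-0.414910) = 0.311183 substitutions/site.
Under a molecular clock d = 2μt, so t = d/(2μ) = 0.311183 / (2 × 0.0157) = 9.91 Myr.

9.91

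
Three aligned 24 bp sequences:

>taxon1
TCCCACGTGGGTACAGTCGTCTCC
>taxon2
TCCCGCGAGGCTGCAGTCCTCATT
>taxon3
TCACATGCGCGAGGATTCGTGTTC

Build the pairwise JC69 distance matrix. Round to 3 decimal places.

taxon1–taxon2: 8/24 sites differ → p ≈ 0.333333, d = −0.75 ln(1 − 0.444444) = 0.440839 ≈ 0.441.
taxon1–taxon3: 10/24 sites differ → p ≈ 0.416667, d = −0.75 ln(1 − 0.555556) = 0.608198 ≈ 0.608.
taxon2–taxon3: 13/24 sites differ → p ≈ 0.541667, d = −0.75 ln(1 − 0.722223) = 0.960702 ≈ 0.961.

d(taxon1,taxon2) = 0.441, d(taxon1,taxon3) = 0.608, d(taxon2,taxon3) = 0.961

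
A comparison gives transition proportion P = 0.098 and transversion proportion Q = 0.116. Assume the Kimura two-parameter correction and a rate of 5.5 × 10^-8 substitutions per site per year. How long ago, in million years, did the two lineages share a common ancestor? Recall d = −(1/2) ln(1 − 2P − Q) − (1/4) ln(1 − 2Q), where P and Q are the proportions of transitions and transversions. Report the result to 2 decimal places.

Under the Kimura two-parameter model, d = −½ ln(1 − 2P − Q) − ¼ ln(1 − 2Q).
1 − 2P − Q = 0.688, giving −½ ln(0.688) = 0.186983.
1 − 2Q = 0.768, giving −¼ ln(0.768) = 0.065991.
d = 0.186983 + 0.065991 = 0.252974.
Under a molecular clock d = 2μt, so t = d/(2μ) = 0.252974 / (2 × 5.5 × 10^-8) = 2.30 million years.

2.30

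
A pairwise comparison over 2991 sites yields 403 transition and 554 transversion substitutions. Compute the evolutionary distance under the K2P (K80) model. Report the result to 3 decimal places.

P = 403/2991 ≈ 0.134738 and Q = 554/2991 ≈ 0.185222.
Under the Kimura two-parameter model, d = −½ ln(1 − 2P − Q) − ¼ ln(1 − 2Q).
1 − 2P − Q = 0.545302, giving −½ ln(0.545302) = 0.303208.
1 − 2Q = 0.629556, giving −¼ ln(0.629556) = 0.115685.
d = 0.303208 + 0.115685 = 0.418893.

0.419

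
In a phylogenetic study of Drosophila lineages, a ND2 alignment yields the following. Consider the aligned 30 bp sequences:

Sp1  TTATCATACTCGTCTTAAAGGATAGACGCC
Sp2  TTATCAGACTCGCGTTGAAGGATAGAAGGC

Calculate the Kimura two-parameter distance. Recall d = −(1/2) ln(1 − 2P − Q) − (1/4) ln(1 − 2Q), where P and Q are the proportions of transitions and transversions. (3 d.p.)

Of 30 sites, 2 differences are transitions and 4 are transversions, so P = 2/30 ≈ 0.066667 and Q = 4/30 ≈ 0.133333.
Under the Kimura two-parameter model, d = −½ ln(1 − 2P − Q) − ¼ ln(1 − 2Q).
1 − 2P − Q = 0.733333, giving −½ ln(0.733333) = 0.155078.
1 − 2Q = 0.733334, giving −¼ ln(0.733334) = 0.077539.
d = 0.155078 + 0.077539 = 0.232617.

0.233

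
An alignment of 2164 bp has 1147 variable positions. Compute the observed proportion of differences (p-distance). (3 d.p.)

0.530

p = 1147/2164 = 0.530036… ≈ 0.530 (to 3 d.p.).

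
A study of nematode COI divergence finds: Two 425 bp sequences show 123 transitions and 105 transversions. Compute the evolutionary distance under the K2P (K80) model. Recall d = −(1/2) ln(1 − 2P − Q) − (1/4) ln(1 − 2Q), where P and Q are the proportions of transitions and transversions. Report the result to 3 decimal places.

P = 123/425 ≈ 0.289412 and Q = 105/425 ≈ 0.247059.
Under the Kimura two-parameter model, d = −½ ln(1 − 2P − Q) − ¼ ln(1 − 2Q).
1 − 2P − Q = 0.174117, giving −½ ln(0.174117) = 0.874014.
1 − 2Q = 0.505882, giving −¼ ln(0.505882) = 0.170363.
d = 0.874014 + 0.170363 = 1.044377.

1.044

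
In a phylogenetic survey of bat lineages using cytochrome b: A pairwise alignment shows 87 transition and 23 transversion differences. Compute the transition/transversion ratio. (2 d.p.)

3.78

R = 87/23 = 3.782608… ≈ 3.78 (to 2 d.p.).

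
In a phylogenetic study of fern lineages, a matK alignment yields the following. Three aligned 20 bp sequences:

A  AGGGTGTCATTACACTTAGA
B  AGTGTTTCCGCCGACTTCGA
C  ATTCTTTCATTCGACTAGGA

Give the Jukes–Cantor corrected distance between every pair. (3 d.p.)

d(A,B) = 0.572, d(A,C) = 0.572, d(B,C) = 0.471

A–B: 8/20 sites differ → p = 0.4, d = −0.75 ln(1 − 0.533333) = 0.571605 ≈ 0.572.
A–C: 8/20 sites differ → p = 0.4, d = −0.75 ln(1 − 0.533333) = 0.571605 ≈ 0.572.
B–C: 7/20 sites differ → p = 0.35, d = −0.75 ln(1 − 0.466667) = 0.471457 ≈ 0.471.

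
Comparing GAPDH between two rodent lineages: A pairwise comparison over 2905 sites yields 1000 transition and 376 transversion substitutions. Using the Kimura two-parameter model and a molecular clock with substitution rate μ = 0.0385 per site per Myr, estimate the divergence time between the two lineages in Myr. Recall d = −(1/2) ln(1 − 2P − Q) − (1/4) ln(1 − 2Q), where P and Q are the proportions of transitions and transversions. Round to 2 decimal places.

12.03

P = 1000/2905 ≈ 0.344234 and Q = 376/2905 ≈ 0.129432.
Under the Kimura two-parameter model, d = −½ ln(1 − 2P − Q) − ¼ ln(1 − 2Q).
1 − 2P − Q = 0.1821, giving −½ ln(0.1821) = 0.851600.
1 − 2Q = 0.741136, giving −¼ ln(0.741136) = 0.074893.
d = 0.851600 + 0.074893 = 0.926493.
Under a molecular clock d = 2μt, so t = d/(2μ) = 0.926493 / (2 × 0.0385) = 12.03 Myr.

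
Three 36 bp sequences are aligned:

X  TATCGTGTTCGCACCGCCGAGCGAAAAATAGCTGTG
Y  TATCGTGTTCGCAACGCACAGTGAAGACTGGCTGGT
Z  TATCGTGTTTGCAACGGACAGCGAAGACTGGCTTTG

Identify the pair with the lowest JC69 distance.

Y and Z

X–Y: 9/36 differ, p = 0.250, d = 0.304.
X–Z: 9/36 differ, p = 0.250, d = 0.304.
Y–Z: 6/36 differ, p = 0.167, d = 0.188.
The smallest distance is between Y and Z.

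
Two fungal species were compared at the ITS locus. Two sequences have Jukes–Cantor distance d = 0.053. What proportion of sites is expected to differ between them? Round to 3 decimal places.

0.051

p = (3/4)(1 − e^(−4d/3)) = 0.75 × (1 − e^(-0.070667)) = 0.75 × (1 − 0.931772) = 0.051171.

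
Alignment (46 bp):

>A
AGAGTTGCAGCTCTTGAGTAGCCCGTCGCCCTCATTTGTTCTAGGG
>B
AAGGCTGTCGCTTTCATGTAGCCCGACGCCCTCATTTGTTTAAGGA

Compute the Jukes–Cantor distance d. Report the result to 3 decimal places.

The sequences differ at 13 of 46 sites, so p = 13/46 ≈ 0.282609.
d = −(3/4) ln(1 − 4p/3) = −0.75 ln(1 − 0.376812) = −0.75 ln(0.623188)
  = −0.75 × (-0.472907) = 0.354680 substitutions/site.

0.355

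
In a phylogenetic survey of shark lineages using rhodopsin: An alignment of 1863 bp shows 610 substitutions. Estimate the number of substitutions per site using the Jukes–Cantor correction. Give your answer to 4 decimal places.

0.4303

p = 610/1863 ≈ 0.327429.
d = −(3/4) ln(1 − 4p/3) = −0.75 ln(1 − 0.436572) = −0.75 ln(0.563428)
  = −0.75 × (-0.573716) = 0.430287 substitutions/site.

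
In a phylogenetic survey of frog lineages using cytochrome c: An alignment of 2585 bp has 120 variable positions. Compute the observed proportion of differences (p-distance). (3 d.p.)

p = 120/2585 = 0.046421… ≈ 0.046 (to 3 d.p.).

0.046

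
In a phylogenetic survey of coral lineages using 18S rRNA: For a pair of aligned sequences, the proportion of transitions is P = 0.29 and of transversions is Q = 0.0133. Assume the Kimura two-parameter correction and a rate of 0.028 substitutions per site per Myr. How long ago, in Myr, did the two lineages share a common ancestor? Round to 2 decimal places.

8.15

Under the Kimura two-parameter model, d = −½ ln(1 − 2P − Q) − ¼ ln(1 − 2Q).
1 − 2P − Q = 0.4067, giving −½ ln(0.4067) = 0.449840.
1 − 2Q = 0.9734, giving −¼ ln(0.9734) = 0.006740.
d = 0.449840 + 0.006740 = 0.456580.
Under a molecular clock d = 2μt, so t = d/(2μ) = 0.456580 / (2 × 0.028) = 8.15 Myr.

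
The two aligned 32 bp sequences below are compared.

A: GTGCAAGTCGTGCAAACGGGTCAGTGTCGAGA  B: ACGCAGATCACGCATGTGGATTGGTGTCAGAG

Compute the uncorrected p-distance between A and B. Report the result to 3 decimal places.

0.500

The sequences differ at 16 of 32 positions.
p = 16/32 = 0.500.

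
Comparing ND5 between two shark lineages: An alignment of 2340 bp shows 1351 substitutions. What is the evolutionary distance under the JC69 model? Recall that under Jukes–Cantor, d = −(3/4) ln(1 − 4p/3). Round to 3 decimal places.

p = 1351/2340 ≈ 0.57735.
d = −(3/4) ln(1 − 4p/3) = −0.75 ln(1 − 0.7698) = −0.75 ln(0.2302)
  = −0.75 × (-1.468807) = 1.101605 substitutions/site.

1.102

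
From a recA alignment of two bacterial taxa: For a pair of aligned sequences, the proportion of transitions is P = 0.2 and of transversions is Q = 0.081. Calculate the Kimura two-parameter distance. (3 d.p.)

Under the Kimura two-parameter model, d = −½ ln(1 − 2P − Q) − ¼ ln(1 − 2Q).
1 − 2P − Q = 0.519, giving −½ ln(0.519) = 0.327926.
1 − 2Q = 0.838, giving −¼ ln(0.838) = 0.044184.
d = 0.327926 + 0.044184 = 0.372110.

0.372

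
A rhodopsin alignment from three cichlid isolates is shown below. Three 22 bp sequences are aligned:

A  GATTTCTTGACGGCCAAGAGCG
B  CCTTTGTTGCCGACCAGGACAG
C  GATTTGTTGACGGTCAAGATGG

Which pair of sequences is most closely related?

A and C

A–B: 8/22 differ, p = 0.364, d = 0.497.
A–C: 4/22 differ, p = 0.182, d = 0.208.
B–C: 8/22 differ, p = 0.364, d = 0.497.
The smallest distance is between A and C.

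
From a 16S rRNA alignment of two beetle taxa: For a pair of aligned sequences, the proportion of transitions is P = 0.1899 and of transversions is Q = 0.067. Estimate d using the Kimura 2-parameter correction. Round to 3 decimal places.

Under the Kimura two-parameter model, d = −½ ln(1 − 2P − Q) − ¼ ln(1 − 2Q).
1 − 2P − Q = 0.5532, giving −½ ln(0.5532) = 0.296018.
1 − 2Q = 0.866, giving −¼ ln(0.866) = 0.035968.
d = 0.296018 + 0.035968 = 0.331986.

0.332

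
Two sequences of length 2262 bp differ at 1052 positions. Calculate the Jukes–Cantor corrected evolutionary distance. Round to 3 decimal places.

p = 1052/2262 ≈ 0.465075.
d = −(3/4) ln(1 − 4p/3) = −0.75 ln(1 − 0.6201) = −0.75 ln(0.3799)
  = −0.75 × (-0.967847) = 0.725885 substitutions/site.

0.726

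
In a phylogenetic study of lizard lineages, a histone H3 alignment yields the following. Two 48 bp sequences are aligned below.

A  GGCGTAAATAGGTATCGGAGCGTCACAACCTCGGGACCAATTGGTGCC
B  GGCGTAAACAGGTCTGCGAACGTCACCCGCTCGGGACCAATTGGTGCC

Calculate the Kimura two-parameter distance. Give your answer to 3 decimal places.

Of 48 sites, 2 differences are transitions and 6 are transversions, so P = 2/48 ≈ 0.041667 and Q = 6/48 = 0.125.
Under the Kimura two-parameter model, d = −½ ln(1 − 2P − Q) − ¼ ln(1 − 2Q).
1 − 2P − Q = 0.791666, giving −½ ln(0.791666) = 0.116808.
1 − 2Q = 0.75, giving −¼ ln(0.75) = 0.071921.
d = 0.116808 + 0.071921 = 0.188729.

0.189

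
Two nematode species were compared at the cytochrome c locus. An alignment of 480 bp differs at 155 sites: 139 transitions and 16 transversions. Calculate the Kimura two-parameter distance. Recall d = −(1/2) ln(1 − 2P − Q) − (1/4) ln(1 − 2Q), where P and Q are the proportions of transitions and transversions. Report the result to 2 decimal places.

0.49

P = 139/480 ≈ 0.289583 and Q = 16/480 ≈ 0.033333.
Under the Kimura two-parameter model, d = −½ ln(1 − 2P − Q) − ¼ ln(1 − 2Q).
1 − 2P − Q = 0.387501, giving −½ ln(0.387501) = 0.474018.
1 − 2Q = 0.933334, giving −¼ ln(0.933334) = 0.017248.
d = 0.474018 + 0.017248 = 0.491266.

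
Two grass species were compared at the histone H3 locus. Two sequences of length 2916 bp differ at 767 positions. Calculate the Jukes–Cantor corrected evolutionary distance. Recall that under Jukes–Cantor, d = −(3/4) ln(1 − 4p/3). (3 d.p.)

0.324

p = 767/2916 ≈ 0.263032.
d = −(3/4) ln(1 − 4p/3) = −0.75 ln(1 − 0.350709) = −0.75 ln(0.649291)
  = −0.75 × (-0.431874) = 0.323906 substitutions/site.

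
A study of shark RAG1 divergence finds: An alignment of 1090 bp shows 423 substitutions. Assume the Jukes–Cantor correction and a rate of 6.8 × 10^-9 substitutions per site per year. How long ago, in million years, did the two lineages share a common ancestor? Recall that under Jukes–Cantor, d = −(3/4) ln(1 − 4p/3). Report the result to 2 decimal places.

p = 423/1090 ≈ 0.388073.
d = −(3/4) ln(1 − 4p/3) = −0.75 ln(1 − 0.517431) = −0.75 ln(0.482569)
  = −0.75 × (-0.728631) = 0.546473 substitutions/site.
Under a molecular clock d = 2μt, so t = d/(2μ) = 0.546473 / (2 × 6.8 × 10^-9) = 40.18 million years.

40.18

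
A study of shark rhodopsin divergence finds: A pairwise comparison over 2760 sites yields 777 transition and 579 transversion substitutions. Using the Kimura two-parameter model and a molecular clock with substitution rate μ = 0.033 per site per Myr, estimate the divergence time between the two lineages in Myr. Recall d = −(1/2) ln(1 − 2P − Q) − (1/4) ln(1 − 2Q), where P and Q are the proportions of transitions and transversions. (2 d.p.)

13.29

P = 777/2760 ≈ 0.281522 and Q = 579/2760 ≈ 0.209783.
Under the Kimura two-parameter model, d = −½ ln(1 − 2P − Q) − ¼ ln(1 − 2Q).
1 − 2P − Q = 0.227173, giving −½ ln(0.227173) = 0.741022.
1 − 2Q = 0.580434, giving −¼ ln(0.580434) = 0.135995.
d = 0.741022 + 0.135995 = 0.877017.
Under a molecular clock d = 2μt, so t = d/(2μ) = 0.877017 / (2 × 0.033) = 13.29 Myr.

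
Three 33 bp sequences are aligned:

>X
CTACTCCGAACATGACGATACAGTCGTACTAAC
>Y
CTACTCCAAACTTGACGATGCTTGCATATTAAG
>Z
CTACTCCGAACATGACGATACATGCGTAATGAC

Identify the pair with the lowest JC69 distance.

X and Z

X–Y: 9/33 differ, p = 0.273, d = 0.339.
X–Z: 4/33 differ, p = 0.121, d = 0.132.
Y–Z: 8/33 differ, p = 0.242, d = 0.293.
The smallest distance is between X and Z.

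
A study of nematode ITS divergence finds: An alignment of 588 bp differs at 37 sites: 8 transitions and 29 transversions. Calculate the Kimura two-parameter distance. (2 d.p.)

P = 8/588 ≈ 0.013605 and Q = 29/588 ≈ 0.04932.
Under the Kimura two-parameter model, d = −½ ln(1 − 2P − Q) − ¼ ln(1 − 2Q).
1 − 2P − Q = 0.92347, giving −½ ln(0.92347) = 0.039808.
1 − 2Q = 0.90136, giving −¼ ln(0.90136) = 0.025963.
d = 0.039808 + 0.025963 = 0.065771.

0.07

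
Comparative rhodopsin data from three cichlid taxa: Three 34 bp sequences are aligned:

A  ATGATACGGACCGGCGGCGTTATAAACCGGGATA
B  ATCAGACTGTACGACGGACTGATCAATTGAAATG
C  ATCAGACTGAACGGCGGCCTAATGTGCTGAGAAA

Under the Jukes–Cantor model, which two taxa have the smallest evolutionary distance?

A–B: 15/34 differ, p = 0.441, d = 0.665.
A–C: 12/34 differ, p = 0.353, d = 0.477.
B–C: 11/34 differ, p = 0.324, d = 0.423.
The smallest distance is between B and C.

B and C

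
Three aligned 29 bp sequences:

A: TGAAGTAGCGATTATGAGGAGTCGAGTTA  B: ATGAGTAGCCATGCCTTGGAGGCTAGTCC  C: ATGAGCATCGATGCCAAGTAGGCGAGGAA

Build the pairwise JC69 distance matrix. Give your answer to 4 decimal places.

d(A,B) = 0.6829, d(A,C) = 0.6829, d(B,C) = 0.4618

A–B: 13/29 sites differ → p ≈ 0.448276, d = −0.75 ln(1 − 0.597701) = 0.682920 ≈ 0.6829.
A–C: 13/29 sites differ → p ≈ 0.448276, d = −0.75 ln(1 − 0.597701) = 0.682920 ≈ 0.6829.
B–C: 10/29 sites differ → p ≈ 0.344828, d = −0.75 ln(1 − 0.459771) = 0.461822 ≈ 0.4618.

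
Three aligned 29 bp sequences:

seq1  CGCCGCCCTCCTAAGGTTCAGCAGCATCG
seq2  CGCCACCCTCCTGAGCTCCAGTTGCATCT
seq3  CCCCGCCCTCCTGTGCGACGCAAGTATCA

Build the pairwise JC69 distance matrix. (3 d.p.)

d(seq1,seq2) = 0.291, d(seq1,seq3) = 0.529, d(seq2,seq3) = 0.529

seq1–seq2: 7/29 sites differ → p ≈ 0.241379, d = −0.75 ln(1 − 0.321839) = 0.291278 ≈ 0.291.
seq1–seq3: 11/29 sites differ → p ≈ 0.37931, d = −0.75 ln(1 − 0.505747) = 0.528531 ≈ 0.529.
seq2–seq3: 11/29 sites differ → p ≈ 0.37931, d = −0.75 ln(1 − 0.505747) = 0.528531 ≈ 0.529.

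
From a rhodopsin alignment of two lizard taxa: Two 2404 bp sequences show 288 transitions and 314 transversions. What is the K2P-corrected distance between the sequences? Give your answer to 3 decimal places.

0.307

P = 288/2404 ≈ 0.1198 and Q = 314/2404 ≈ 0.130616.
Under the Kimura two-parameter model, d = −½ ln(1 − 2P − Q) − ¼ ln(1 − 2Q).
1 − 2P − Q = 0.629784, giving −½ ln(0.629784) = 0.231189.
1 − 2Q = 0.738768, giving −¼ ln(0.738768) = 0.075693.
d = 0.231189 + 0.075693 = 0.306882.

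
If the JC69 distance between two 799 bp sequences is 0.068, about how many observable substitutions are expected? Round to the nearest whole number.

Invert JC69: p = (3/4)(1 − e^(−4d/3)) = 0.75 × (1 − e^(-0.090667)) = 0.75 × (1 − 0.913322) = 0.065009.
Expected differing sites = pL ≈ 0.065009 × 799 = 51.942191 ≈ 52.

52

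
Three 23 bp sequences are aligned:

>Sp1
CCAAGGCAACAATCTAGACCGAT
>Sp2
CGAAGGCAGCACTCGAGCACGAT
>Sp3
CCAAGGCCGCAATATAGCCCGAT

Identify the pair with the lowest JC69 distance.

Sp1–Sp2: 6/23 differ, p = 0.261, d = 0.321.
Sp1–Sp3: 4/23 differ, p = 0.174, d = 0.198.
Sp2–Sp3: 6/23 differ, p = 0.261, d = 0.321.
The smallest distance is between Sp1 and Sp3.

Sp1 and Sp3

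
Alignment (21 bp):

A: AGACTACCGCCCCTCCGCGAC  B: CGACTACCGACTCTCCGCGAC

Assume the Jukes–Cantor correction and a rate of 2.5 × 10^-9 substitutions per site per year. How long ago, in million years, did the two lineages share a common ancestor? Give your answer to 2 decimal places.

31.70

The sequences differ at 3 of 21 sites (1, 10, 12), so p = 3/21 ≈ 0.142857.
d = −(3/4) ln(1 − 4p/3) = −0.75 ln(1 − 0.190476) = −0.75 ln(0.809524)
  = −0.75 × (-0.211309) = 0.158482 substitutions/site.
Under a molecular clock d = 2μt, so t = d/(2μ) = 0.158482 / (2 × 2.5 × 10^-9) = 31.70 million years.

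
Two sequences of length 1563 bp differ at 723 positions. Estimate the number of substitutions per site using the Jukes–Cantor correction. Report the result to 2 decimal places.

p = 723/1563 ≈ 0.462572.
d = −(3/4) ln(1 − 4p/3) = −0.75 ln(1 − 0.616763) = −0.75 ln(0.383237)
  = −0.75 × (-0.959102) = 0.719327 substitutions/site.

0.72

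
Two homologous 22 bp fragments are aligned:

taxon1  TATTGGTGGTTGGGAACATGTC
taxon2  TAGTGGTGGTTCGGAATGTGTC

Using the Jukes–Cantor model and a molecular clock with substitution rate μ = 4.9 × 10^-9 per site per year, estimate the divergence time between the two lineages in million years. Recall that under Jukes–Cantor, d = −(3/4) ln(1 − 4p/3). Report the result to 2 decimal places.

21.25

The sequences differ at 4 of 22 sites (3, 12, 17, 18), so p = 4/22 ≈ 0.181818.
d = −(3/4) ln(1 − 4p/3) = −0.75 ln(1 − 0.242424) = −0.75 ln(0.757576)
  = −0.75 × (-0.277631) = 0.208223 substitutions/site.
Under a molecular clock d = 2μt, so t = d/(2μ) = 0.208223 / (2 × 4.9 × 10^-9) = 21.25 million years.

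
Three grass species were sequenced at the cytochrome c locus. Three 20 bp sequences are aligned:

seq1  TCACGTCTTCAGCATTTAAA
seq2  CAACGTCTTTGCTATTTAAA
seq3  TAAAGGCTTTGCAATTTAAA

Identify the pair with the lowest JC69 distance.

seq2 and seq3

seq1–seq2: 6/20 differ, p = 0.300, d = 0.383.
seq1–seq3: 7/20 differ, p = 0.350, d = 0.471.
seq2–seq3: 4/20 differ, p = 0.200, d = 0.233.
The smallest distance is between seq2 and seq3.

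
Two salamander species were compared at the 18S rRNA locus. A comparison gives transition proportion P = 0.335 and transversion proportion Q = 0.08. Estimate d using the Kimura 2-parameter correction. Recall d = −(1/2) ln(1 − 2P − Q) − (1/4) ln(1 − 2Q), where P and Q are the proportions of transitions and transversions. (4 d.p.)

0.7367

Under the Kimura two-parameter model, d = −½ ln(1 − 2P − Q) − ¼ ln(1 − 2Q).
1 − 2P − Q = 0.25, giving −½ ln(0.25) = 0.693147.
1 − 2Q = 0.84, giving −¼ ln(0.84) = 0.043588.
d = 0.693147 + 0.043588 = 0.736735.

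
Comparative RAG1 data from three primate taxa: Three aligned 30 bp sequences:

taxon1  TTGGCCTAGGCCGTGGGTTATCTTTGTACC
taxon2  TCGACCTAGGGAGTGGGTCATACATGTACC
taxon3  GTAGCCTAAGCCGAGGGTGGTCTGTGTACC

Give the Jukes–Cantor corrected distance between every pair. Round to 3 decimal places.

taxon1–taxon2: 8/30 sites differ → p ≈ 0.266667, d = −0.75 ln(1 − 0.355556) = 0.329526 ≈ 0.330.
taxon1–taxon3: 7/30 sites differ → p ≈ 0.233333, d = −0.75 ln(1 − 0.311111) = 0.279506 ≈ 0.280.
taxon2–taxon3: 13/30 sites differ → p ≈ 0.433333, d = −0.75 ln(1 − 0.577777) = 0.646666 ≈ 0.647.

d(taxon1,taxon2) = 0.330, d(taxon1,taxon3) = 0.280, d(taxon2,taxon3) = 0.647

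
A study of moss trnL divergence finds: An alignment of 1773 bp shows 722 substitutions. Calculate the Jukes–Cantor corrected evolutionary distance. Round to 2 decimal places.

p = 722/1773 ≈ 0.407219.
d = −(3/4) ln(1 − 4p/3) = −0.75 ln(1 − 0.542959) = −0.75 ln(0.457041)
  = −0.75 × (-0.782982) = 0.587237 substitutions/site.

0.59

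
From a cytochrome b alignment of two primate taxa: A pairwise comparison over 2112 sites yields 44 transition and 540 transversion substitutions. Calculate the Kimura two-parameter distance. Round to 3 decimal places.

P = 44/2112 ≈ 0.020833 and Q = 540/2112 ≈ 0.255682.
Under the Kimura two-parameter model, d = −½ ln(1 − 2P − Q) − ¼ ln(1 − 2Q).
1 − 2P − Q = 0.702652, giving −½ ln(0.702652) = 0.176447.
1 − 2Q = 0.488636, giving −¼ ln(0.488636) = 0.179034.
d = 0.176447 + 0.179034 = 0.355481.

0.355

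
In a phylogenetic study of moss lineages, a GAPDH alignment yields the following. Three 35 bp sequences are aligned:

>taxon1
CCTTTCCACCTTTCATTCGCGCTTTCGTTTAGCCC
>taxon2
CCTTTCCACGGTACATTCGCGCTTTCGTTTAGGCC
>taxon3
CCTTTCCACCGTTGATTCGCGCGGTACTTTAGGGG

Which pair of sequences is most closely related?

taxon1–taxon2: 4/35 differ, p = 0.114, d = 0.124.
taxon1–taxon3: 9/35 differ, p = 0.257, d = 0.315.
taxon2–taxon3: 9/35 differ, p = 0.257, d = 0.315.
The smallest distance is between taxon1 and taxon2.

taxon1 and taxon2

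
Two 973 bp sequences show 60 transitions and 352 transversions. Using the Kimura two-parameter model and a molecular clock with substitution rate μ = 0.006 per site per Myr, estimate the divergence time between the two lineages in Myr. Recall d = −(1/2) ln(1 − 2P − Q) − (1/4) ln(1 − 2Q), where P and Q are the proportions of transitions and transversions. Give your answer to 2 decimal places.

P = 60/973 ≈ 0.061665 and Q = 352/973 ≈ 0.361768.
Under the Kimura two-parameter model, d = −½ ln(1 − 2P − Q) − ¼ ln(1 − 2Q).
1 − 2P − Q = 0.514902, giving −½ ln(0.514902) = 0.331889.
1 − 2Q = 0.276464, giving −¼ ln(0.276464) = 0.321419.
d = 0.331889 + 0.321419 = 0.653308.
Under a molecular clock d = 2μt, so t = d/(2μ) = 0.653308 / (2 × 0.006) = 54.44 Myr.

54.44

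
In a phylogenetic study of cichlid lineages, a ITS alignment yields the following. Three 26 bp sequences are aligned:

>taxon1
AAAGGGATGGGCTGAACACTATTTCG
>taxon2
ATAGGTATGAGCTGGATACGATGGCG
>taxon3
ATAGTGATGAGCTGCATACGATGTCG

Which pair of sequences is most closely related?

taxon1–taxon2: 8/26 differ, p = 0.308, d = 0.396.
taxon1–taxon3: 7/26 differ, p = 0.269, d = 0.334.
taxon2–taxon3: 4/26 differ, p = 0.154, d = 0.172.
The smallest distance is between taxon2 and taxon3.

taxon2 and taxon3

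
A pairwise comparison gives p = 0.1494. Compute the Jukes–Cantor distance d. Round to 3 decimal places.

0.167

d = −(3/4) ln(1 − 4p/3) = −0.75 ln(1 − 0.1992) = −0.75 ln(0.8008)
  = −0.75 × (-0.222144) = 0.166608 substitutions/site.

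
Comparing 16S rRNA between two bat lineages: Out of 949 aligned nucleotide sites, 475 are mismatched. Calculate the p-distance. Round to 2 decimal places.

p = 475/949 = 0.500526… ≈ 0.50 (to 2 d.p.).

0.50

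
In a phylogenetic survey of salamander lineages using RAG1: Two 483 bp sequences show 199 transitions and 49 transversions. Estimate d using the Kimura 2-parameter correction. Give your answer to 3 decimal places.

P = 199/483 ≈ 0.412008 and Q = 49/483 ≈ 0.101449.
Under the Kimura two-parameter model, d = −½ ln(1 − 2P − Q) − ¼ ln(1 − 2Q).
1 − 2P − Q = 0.074535, giving −½ ln(0.074535) = 1.298243.
1 − 2Q = 0.797102, giving −¼ ln(0.797102) = 0.056693.
d = 1.298243 + 0.056693 = 1.354936.

1.355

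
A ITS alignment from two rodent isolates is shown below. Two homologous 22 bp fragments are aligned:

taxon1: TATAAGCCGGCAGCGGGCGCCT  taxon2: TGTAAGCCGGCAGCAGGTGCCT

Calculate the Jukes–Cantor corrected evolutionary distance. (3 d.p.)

0.151

The sequences differ at 3 of 22 sites (2, 15, 18), so p = 3/22 ≈ 0.136364.
d = −(3/4) ln(1 − 4p/3) = −0.75 ln(1 − 0.181819) = −0.75 ln(0.818181)
  = −0.75 × (-0.200672) = 0.150504 substitutions/site.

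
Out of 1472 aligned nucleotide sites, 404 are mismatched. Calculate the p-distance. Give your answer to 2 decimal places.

0.27

p = 404/1472 = 0.274456… ≈ 0.27 (to 2 d.p.).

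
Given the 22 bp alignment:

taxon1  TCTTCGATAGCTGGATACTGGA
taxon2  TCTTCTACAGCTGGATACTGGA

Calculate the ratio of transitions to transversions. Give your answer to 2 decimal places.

Transitions are A↔G and C↔T; transversions are all other mismatches.
Transitions: 1. Transversions: 1.
R = 1/1 = 1.00.

1.00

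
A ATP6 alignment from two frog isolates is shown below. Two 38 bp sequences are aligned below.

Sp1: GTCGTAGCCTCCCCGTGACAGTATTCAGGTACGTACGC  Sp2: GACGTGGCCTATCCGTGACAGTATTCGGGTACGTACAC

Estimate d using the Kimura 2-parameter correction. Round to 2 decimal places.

Of 38 sites, 4 differences are transitions and 2 are transversions, so P = 4/38 ≈ 0.105263 and Q = 2/38 ≈ 0.052632.
Under the Kimura two-parameter model, d = −½ ln(1 − 2P − Q) − ¼ ln(1 − 2Q).
1 − 2P − Q = 0.736842, giving −½ ln(0.736842) = 0.152691.
1 − 2Q = 0.894736, giving −¼ ln(0.894736) = 0.027807.
d = 0.152691 + 0.027807 = 0.180498.

0.18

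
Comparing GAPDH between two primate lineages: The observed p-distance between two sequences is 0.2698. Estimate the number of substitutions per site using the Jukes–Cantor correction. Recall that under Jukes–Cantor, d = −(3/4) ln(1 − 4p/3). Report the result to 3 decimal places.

0.334

d = −(3/4) ln(1 − 4p/3) = −0.75 ln(1 − 0.359733) = −0.75 ln(0.640267)
  = −0.75 × (-0.445870) = 0.334403 substitutions/site.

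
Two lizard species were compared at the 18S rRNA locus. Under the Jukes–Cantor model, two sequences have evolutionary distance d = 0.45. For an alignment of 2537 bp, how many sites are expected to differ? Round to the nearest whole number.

Invert JC69: p = (3/4)(1 − e^(−4d/3)) = 0.75 × (1 − e^(-0.6)) = 0.75 × (1 − 0.548812) = 0.338391.
Expected differing sites = pL ≈ 0.338391 × 2537 = 858.497967 ≈ 858.

858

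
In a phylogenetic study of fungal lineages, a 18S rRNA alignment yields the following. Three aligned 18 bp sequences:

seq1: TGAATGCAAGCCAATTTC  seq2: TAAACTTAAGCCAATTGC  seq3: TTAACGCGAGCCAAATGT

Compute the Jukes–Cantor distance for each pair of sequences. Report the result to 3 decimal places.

seq1–seq2: 5/18 sites differ → p ≈ 0.277778, d = −0.75 ln(1 − 0.370371) = 0.346968 ≈ 0.347.
seq1–seq3: 6/18 sites differ → p ≈ 0.333333, d = −0.75 ln(1 − 0.444444) = 0.440839 ≈ 0.441.
seq2–seq3: 6/18 sites differ → p ≈ 0.333333, d = −0.75 ln(1 − 0.444444) = 0.440839 ≈ 0.441.

d(seq1,seq2) = 0.347, d(seq1,seq3) = 0.441, d(seq2,seq3) = 0.441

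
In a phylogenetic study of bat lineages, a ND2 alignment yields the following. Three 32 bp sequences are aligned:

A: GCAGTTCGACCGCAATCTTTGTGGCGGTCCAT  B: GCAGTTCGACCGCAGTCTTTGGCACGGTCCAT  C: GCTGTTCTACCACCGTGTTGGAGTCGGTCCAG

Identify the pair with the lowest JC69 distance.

A and B

A–B: 4/32 differ, p = 0.125, d = 0.137.
A–C: 10/32 differ, p = 0.313, d = 0.404.
B–C: 10/32 differ, p = 0.313, d = 0.404.
The smallest distance is between A and B.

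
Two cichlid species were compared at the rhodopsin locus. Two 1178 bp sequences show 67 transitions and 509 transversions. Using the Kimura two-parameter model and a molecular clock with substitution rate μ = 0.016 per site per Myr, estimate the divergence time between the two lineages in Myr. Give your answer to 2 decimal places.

27.93

P = 67/1178 ≈ 0.056876 and Q = 509/1178 ≈ 0.432088.
Under the Kimura two-parameter model, d = −½ ln(1 − 2P − Q) − ¼ ln(1 − 2Q).
1 − 2P − Q = 0.45416, giving −½ ln(0.45416) = 0.394653.
1 − 2Q = 0.135824, giving −¼ ln(0.135824) = 0.499099.
d = 0.394653 + 0.499099 = 0.893752.
Under a molecular clock d = 2μt, so t = d/(2μ) = 0.893752 / (2 × 0.016) = 27.93 Myr.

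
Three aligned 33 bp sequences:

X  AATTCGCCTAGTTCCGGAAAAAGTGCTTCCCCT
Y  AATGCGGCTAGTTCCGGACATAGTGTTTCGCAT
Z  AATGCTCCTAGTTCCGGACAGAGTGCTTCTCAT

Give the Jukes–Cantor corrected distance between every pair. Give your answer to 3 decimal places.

d(X,Y) = 0.249, d(X,Z) = 0.208, d(Y,Z) = 0.169

X–Y: 7/33 sites differ → p ≈ 0.212121, d = −0.75 ln(1 − 0.282828) = 0.249330 ≈ 0.249.
X–Z: 6/33 sites differ → p ≈ 0.181818, d = −0.75 ln(1 − 0.242424) = 0.208224 ≈ 0.208.
Y–Z: 5/33 sites differ → p ≈ 0.151515, d = −0.75 ln(1 − 0.20202) = 0.169254 ≈ 0.169.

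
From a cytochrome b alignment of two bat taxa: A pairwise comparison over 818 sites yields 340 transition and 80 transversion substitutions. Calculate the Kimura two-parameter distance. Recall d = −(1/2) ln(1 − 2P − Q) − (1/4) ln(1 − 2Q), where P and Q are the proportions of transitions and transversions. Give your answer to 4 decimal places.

1.3776

P = 340/818 ≈ 0.415648 and Q = 80/818 ≈ 0.0978.
Under the Kimura two-parameter model, d = −½ ln(1 − 2P − Q) − ¼ ln(1 − 2Q).
1 − 2P − Q = 0.070904, giving −½ ln(0.070904) = 1.323214.
1 − 2Q = 0.8044, giving −¼ ln(0.8044) = 0.054415.
d = 1.323214 + 0.054415 = 1.377629.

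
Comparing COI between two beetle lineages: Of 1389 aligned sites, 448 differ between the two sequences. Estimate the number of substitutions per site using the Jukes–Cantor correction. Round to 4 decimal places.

0.4216

p = 448/1389 ≈ 0.322534.
d = −(3/4) ln(1 − 4p/3) = −0.75 ln(1 − 0.430045) = −0.75 ln(0.569955)
  = −0.75 × (-0.562198) = 0.421649 substitutions/site.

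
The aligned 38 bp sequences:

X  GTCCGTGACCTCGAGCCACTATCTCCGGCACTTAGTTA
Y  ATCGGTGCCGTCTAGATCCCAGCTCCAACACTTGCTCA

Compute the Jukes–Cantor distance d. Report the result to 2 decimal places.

The sequences differ at 15 of 38 sites, so p = 15/38 ≈ 0.394737.
d = −(3/4) ln(1 − 4p/3) = −0.75 ln(1 − 0.526316) = −0.75 ln(0.473684)
  = −0.75 × (-0.747215) = 0.560411 substitutions/site.

0.56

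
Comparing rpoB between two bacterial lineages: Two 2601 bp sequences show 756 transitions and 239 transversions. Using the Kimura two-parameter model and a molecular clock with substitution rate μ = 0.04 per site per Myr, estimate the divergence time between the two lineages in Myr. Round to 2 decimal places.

7.62

P = 756/2601 ≈ 0.290657 and Q = 239/2601 ≈ 0.091888.
Under the Kimura two-parameter model, d = −½ ln(1 − 2P − Q) − ¼ ln(1 − 2Q).
1 − 2P − Q = 0.326798, giving −½ ln(0.326798) = 0.559207.
1 − 2Q = 0.816224, giving −¼ ln(0.816224) = 0.050767.
d = 0.559207 + 0.050767 = 0.609974.
Under a molecular clock d = 2μt, so t = d/(2μ) = 0.609974 / (2 × 0.04) = 7.62 Myr.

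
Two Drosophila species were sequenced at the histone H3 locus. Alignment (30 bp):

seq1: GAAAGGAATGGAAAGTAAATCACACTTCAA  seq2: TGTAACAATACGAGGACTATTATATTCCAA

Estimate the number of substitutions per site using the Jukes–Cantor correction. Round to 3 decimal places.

0.931

The sequences differ at 16 of 30 sites, so p = 16/30 ≈ 0.533333.
d = −(3/4) ln(1 − 4p/3) = −0.75 ln(1 − 0.711111) = −0.75 ln(0.288889)
  = −0.75 × (-1.241713) = 0.931285 substitutions/site.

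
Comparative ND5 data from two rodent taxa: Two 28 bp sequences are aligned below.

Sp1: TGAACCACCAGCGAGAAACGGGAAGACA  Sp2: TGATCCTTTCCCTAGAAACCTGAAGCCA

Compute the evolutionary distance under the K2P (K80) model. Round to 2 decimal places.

0.49

Of 28 sites, 2 differences are transitions and 8 are transversions, so P = 2/28 ≈ 0.071429 and Q = 8/28 ≈ 0.285714.
Under the Kimura two-parameter model, d = −½ ln(1 − 2P − Q) − ¼ ln(1 − 2Q).
1 − 2P − Q = 0.571428, giving −½ ln(0.571428) = 0.279808.
1 − 2Q = 0.428572, giving −¼ ln(0.428572) = 0.211824.
d = 0.279808 + 0.211824 = 0.491632.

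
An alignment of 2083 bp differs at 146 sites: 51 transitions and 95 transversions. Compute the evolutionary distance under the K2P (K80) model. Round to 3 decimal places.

0.074

P = 51/2083 ≈ 0.024484 and Q = 95/2083 ≈ 0.045607.
Under the Kimura two-parameter model, d = −½ ln(1 − 2P − Q) − ¼ ln(1 − 2Q).
1 − 2P − Q = 0.905425, giving −½ ln(0.905425) = 0.049675.
1 − 2Q = 0.908786, giving −¼ ln(0.908786) = 0.023911.
d = 0.049675 + 0.023911 = 0.073586.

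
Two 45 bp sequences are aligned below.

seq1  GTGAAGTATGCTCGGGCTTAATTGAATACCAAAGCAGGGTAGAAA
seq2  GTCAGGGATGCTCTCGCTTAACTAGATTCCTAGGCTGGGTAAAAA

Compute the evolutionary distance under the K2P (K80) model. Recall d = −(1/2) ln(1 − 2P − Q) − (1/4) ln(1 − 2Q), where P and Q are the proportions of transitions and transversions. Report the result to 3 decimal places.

Of 45 sites, 6 differences are transitions and 7 are transversions, so P = 6/45 ≈ 0.133333 and Q = 7/45 ≈ 0.155556.
Under the Kimura two-parameter model, d = −½ ln(1 − 2P − Q) − ¼ ln(1 − 2Q).
1 − 2P − Q = 0.577778, giving −½ ln(0.577778) = 0.274283.
1 − 2Q = 0.688888, giving −¼ ln(0.688888) = 0.093169.
d = 0.274283 + 0.093169 = 0.367452.

0.367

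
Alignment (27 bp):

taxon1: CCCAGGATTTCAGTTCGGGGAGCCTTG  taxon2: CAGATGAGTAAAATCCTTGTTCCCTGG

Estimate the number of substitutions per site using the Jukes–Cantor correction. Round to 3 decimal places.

The sequences differ at 14 of 27 sites, so p = 14/27 ≈ 0.518519.
d = −(3/4) ln(1 − 4p/3) = −0.75 ln(1 − 0.691359) = −0.75 ln(0.308641)
  = −0.75 × (-1.175576) = 0.881682 substitutions/site.

0.882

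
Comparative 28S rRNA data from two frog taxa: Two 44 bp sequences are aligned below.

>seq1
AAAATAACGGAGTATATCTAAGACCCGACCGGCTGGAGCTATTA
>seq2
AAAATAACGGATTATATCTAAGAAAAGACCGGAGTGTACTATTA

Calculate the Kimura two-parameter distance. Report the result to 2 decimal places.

0.24

Of 44 sites, 1 differences are transitions and 8 are transversions, so P = 1/44 ≈ 0.022727 and Q = 8/44 ≈ 0.181818.
Under the Kimura two-parameter model, d = −½ ln(1 − 2P − Q) − ¼ ln(1 − 2Q).
1 − 2P − Q = 0.772728, giving −½ ln(0.772728) = 0.128914.
1 − 2Q = 0.636364, giving −¼ ln(0.636364) = 0.112996.
d = 0.128914 + 0.112996 = 0.241910.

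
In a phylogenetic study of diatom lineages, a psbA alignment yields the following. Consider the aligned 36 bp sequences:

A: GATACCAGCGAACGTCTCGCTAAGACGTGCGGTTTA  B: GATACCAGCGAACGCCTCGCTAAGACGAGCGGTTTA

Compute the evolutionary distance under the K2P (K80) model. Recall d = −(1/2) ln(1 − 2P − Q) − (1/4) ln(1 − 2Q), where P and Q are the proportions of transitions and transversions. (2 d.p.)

Of 36 sites, 1 differences are transitions and 1 are transversions, so P = 1/36 ≈ 0.027778 and Q = 1/36 ≈ 0.027778.
Under the Kimura two-parameter model, d = −½ ln(1 − 2P − Q) − ¼ ln(1 − 2Q).
1 − 2P − Q = 0.916666, giving −½ ln(0.916666) = 0.043506.
1 − 2Q = 0.944444, giving −¼ ln(0.944444) = 0.014290.
d = 0.043506 + 0.014290 = 0.057796.

0.06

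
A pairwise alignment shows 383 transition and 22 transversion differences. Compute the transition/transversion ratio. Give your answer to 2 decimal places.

17.41

R = 383/22 = 17.409090… ≈ 17.41 (to 2 d.p.).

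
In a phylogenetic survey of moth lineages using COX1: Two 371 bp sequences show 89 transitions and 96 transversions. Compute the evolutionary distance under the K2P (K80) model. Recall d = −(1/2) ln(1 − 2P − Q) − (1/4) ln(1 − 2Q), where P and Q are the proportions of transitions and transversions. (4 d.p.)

P = 89/371 ≈ 0.239892 and Q = 96/371 ≈ 0.25876.
Under the Kimura two-parameter model, d = −½ ln(1 − 2P − Q) − ¼ ln(1 − 2Q).
1 − 2P − Q = 0.261456, giving −½ ln(0.261456) = 0.670745.
1 − 2Q = 0.48248, giving −¼ ln(0.48248) = 0.182204.
d = 0.670745 + 0.182204 = 0.852949.

0.8529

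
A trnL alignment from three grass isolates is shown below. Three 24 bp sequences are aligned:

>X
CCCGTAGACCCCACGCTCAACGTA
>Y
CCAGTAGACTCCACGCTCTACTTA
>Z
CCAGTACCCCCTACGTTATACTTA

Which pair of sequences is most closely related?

X–Y: 4/24 differ, p = 0.167, d = 0.188.
X–Z: 8/24 differ, p = 0.333, d = 0.441.
Y–Z: 6/24 differ, p = 0.250, d = 0.304.
The smallest distance is between X and Y.

X and Y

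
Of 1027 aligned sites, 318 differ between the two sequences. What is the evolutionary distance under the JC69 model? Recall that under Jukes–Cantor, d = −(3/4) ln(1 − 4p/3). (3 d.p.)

p = 318/1027 ≈ 0.30964.
d = −(3/4) ln(1 − 4p/3) = −0.75 ln(1 − 0.412853) = −0.75 ln(0.587147)
  = −0.75 × (-0.532480) = 0.399360 substitutions/site.

0.399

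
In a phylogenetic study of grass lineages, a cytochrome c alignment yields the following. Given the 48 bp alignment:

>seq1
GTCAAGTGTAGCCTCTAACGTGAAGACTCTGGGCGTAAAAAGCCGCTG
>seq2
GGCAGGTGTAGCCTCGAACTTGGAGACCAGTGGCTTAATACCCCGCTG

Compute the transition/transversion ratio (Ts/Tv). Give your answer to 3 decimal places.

Transitions are A↔G and C↔T; transversions are all other mismatches.
Transitions: 3. Transversions: 10.
R = 3/10 = 0.300.

0.300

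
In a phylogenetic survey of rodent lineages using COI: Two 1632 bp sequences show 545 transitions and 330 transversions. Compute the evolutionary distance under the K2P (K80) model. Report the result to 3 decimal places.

1.150

P = 545/1632 ≈ 0.333946 and Q = 330/1632 ≈ 0.202206.
Under the Kimura two-parameter model, d = −½ ln(1 − 2P − Q) − ¼ ln(1 − 2Q).
1 − 2P − Q = 0.129902, giving −½ ln(0.129902) = 1.020487.
1 − 2Q = 0.595588, giving −¼ ln(0.595588) = 0.129552.
d = 1.020487 + 0.129552 = 1.150039.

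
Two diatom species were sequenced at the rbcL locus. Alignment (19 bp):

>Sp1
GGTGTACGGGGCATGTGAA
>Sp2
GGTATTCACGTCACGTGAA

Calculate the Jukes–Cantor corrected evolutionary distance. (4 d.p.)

0.4099

The sequences differ at 6 of 19 sites (4, 6, 8, 9, 11, 14), so p = 6/19 ≈ 0.315789.
d = −(3/4) ln(1 − 4p/3) = −0.75 ln(1 − 0.421052) = −0.75 ln(0.578948)
  = −0.75 × (-0.546543) = 0.409907 substitutions/site.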